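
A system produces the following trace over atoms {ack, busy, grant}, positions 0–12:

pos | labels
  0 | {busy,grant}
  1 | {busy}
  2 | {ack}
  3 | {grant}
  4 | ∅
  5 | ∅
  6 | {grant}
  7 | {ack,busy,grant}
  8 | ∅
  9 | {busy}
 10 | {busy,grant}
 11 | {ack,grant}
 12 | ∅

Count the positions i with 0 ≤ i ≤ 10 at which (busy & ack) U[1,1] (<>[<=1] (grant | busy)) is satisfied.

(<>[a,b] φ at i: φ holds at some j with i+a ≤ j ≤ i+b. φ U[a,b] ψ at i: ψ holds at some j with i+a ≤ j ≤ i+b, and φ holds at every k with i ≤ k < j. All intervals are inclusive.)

Evaluate at each i in [0,10]:
  i=0: ✗ (lhs fails at k=0 before rhs at j=1)
  i=1: ✗ (lhs fails at k=1 before rhs at j=2)
  i=2: ✗ (lhs fails at k=2 before rhs at j=3)
  i=3: ✗ (no rhs in [4,4])
  i=4: ✗ (lhs fails at k=4 before rhs at j=5)
  i=5: ✗ (lhs fails at k=5 before rhs at j=6)
  i=6: ✗ (lhs fails at k=6 before rhs at j=7)
  i=7: ✓ (rhs at j=8; lhs holds on [7,7])
  i=8: ✗ (lhs fails at k=8 before rhs at j=9)
  i=9: ✗ (lhs fails at k=9 before rhs at j=10)
  i=10: ✗ (lhs fails at k=10 before rhs at j=11)
Positions where it holds: {7} → 1.

1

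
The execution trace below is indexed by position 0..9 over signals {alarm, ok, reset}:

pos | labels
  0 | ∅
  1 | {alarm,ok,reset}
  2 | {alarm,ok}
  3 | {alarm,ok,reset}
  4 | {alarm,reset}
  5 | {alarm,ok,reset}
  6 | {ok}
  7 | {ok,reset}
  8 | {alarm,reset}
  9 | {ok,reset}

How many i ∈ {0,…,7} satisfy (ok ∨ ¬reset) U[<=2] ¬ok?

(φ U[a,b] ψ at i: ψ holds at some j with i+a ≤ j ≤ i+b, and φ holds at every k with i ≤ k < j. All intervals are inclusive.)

Evaluate at each i in [0,7]:
  i=0: ✓ (rhs at j=0)
  i=1: ✗ (no rhs in [1,3])
  i=2: ✓ (rhs at j=4; lhs holds on [2,3])
  i=3: ✓ (rhs at j=4; lhs holds on [3,3])
  i=4: ✓ (rhs at j=4)
  i=5: ✗ (no rhs in [5,7])
  i=6: ✓ (rhs at j=8; lhs holds on [6,7])
  i=7: ✓ (rhs at j=8; lhs holds on [7,7])
Positions where it holds: {0, 2, 3, 4, 6, 7} → 6.

6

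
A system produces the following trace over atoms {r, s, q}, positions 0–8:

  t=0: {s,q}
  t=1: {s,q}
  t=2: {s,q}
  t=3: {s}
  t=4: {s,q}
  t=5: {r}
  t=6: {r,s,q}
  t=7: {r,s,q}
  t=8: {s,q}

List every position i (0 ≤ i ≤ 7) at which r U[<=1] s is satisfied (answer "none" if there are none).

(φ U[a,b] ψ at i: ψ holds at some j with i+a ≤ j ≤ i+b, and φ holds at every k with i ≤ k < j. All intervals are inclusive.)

Evaluate at each i in [0,7]:
  i=0: ✓ (rhs at j=0)
  i=1: ✓ (rhs at j=1)
  i=2: ✓ (rhs at j=2)
  i=3: ✓ (rhs at j=3)
  i=4: ✓ (rhs at j=4)
  i=5: ✓ (rhs at j=6; lhs holds on [5,5])
  i=6: ✓ (rhs at j=6)
  i=7: ✓ (rhs at j=7)

0, 1, 2, 3, 4, 5, 6, 7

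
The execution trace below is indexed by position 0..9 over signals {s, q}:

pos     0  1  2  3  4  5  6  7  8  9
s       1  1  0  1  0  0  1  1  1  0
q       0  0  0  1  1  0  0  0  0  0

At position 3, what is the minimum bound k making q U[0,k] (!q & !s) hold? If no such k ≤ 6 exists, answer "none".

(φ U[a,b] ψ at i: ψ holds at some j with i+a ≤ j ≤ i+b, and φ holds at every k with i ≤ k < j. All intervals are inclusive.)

Need earliest j ≥ 3 with (!q & !s), and q at every k in [3,j-1].
  j=3: rhs fails.
  j=4: rhs fails.
  j=5: rhs holds; lhs holds on [3,4]. k = 2.

2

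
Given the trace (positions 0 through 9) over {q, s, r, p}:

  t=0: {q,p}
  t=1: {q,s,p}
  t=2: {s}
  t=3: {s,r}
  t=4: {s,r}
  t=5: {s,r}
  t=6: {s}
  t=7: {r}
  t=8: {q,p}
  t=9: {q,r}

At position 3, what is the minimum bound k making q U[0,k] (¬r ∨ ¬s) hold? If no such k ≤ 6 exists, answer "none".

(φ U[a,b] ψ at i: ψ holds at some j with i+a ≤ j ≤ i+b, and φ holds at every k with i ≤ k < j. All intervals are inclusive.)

none

Need earliest j ≥ 3 with (¬r ∨ ¬s), and q at every k in [3,j-1].
  j=3: rhs fails.
  j=4: rhs fails.
  j=5: rhs fails.
  j=6: rhs holds but lhs fails at k=3.
  j=7: rhs holds but lhs fails at k=3.
  j=8: rhs holds but lhs fails at k=3.
  j=9: rhs holds but lhs fails at k=3.
No witness within the range → none.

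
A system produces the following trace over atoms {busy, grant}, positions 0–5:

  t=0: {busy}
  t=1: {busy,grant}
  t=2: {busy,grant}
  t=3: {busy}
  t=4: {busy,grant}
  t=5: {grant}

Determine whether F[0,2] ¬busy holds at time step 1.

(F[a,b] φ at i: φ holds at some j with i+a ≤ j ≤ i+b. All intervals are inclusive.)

Check ¬busy at each j in [1,3]:
  j=1: false
  j=2: false
  j=3: false
No position in the window satisfies it → formula fails.

No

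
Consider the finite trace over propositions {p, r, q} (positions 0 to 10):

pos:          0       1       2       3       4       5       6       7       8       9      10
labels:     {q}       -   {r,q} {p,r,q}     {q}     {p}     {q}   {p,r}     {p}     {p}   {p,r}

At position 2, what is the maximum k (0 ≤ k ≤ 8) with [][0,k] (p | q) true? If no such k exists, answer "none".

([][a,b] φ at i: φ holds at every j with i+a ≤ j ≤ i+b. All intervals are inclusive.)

(p | q) must hold from j=2 onward; find where it first fails.
  j=2: holds
  j=3: holds
  j=4: holds
  j=5: holds
  j=6: holds
  j=7: holds
  j=8: holds
  j=9: holds
  j=10: holds
Holds through j=10; largest k = 8.

8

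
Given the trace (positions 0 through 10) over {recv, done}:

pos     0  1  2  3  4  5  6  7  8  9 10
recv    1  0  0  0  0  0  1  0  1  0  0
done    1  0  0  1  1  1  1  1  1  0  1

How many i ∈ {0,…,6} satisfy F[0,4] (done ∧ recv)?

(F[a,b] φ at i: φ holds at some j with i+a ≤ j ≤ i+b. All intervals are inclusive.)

6

Evaluate at each i in [0,6]:
  i=0: ✓ (witness j=0)
  i=1: ✗ (none in [1,5])
  i=2: ✓ (witness j=6)
  i=3: ✓ (witness j=6)
  i=4: ✓ (witness j=6)
  i=5: ✓ (witness j=6)
  i=6: ✓ (witness j=6)
Positions where it holds: {0, 2, 3, 4, 5, 6} → 6.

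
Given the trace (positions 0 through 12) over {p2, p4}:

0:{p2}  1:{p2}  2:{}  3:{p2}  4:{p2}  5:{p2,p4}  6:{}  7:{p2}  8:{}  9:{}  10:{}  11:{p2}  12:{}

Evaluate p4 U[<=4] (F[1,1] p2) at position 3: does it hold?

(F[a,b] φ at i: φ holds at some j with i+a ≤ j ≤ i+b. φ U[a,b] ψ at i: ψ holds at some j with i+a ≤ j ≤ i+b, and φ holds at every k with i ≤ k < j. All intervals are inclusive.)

Need some j in [3,7] with F[1,1] p2, and p4 at every k in [3,j-1].
  j=3: F[1,1] p2 holds; no prefix to check → satisfied.

Holds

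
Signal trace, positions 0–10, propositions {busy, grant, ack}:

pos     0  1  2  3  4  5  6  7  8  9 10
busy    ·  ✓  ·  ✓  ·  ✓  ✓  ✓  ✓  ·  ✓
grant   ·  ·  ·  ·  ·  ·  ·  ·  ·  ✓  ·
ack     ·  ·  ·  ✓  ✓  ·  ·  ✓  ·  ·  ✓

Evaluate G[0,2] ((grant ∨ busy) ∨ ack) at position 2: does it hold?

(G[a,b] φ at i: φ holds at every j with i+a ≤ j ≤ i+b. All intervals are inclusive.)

Does not hold

Check ((grant ∨ busy) ∨ ack) at every j in [2,4]:
  j=2: false
  j=3: true
  j=4: true
Fails at j=2 → formula fails.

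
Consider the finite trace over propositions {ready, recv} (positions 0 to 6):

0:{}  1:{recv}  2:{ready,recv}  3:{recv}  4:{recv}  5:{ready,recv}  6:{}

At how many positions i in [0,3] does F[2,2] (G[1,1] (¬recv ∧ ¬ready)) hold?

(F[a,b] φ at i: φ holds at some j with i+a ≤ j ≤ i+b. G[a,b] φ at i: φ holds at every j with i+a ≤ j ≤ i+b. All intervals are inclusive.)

Evaluate at each i in [0,3]:
  i=0: ✗ (none in [2,2])
  i=1: ✗ (none in [3,3])
  i=2: ✗ (none in [4,4])
  i=3: ✓ (witness j=5)
Positions where it holds: {3} → 1.

1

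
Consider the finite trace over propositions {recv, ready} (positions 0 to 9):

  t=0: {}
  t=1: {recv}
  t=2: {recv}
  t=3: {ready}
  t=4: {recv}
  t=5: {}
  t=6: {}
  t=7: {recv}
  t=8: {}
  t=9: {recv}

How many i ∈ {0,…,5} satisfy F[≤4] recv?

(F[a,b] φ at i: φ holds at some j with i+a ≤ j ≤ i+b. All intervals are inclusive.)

6

Evaluate at each i in [0,5]:
  i=0: ✓ (witness j=1)
  i=1: ✓ (witness j=1)
  i=2: ✓ (witness j=2)
  i=3: ✓ (witness j=4)
  i=4: ✓ (witness j=4)
  i=5: ✓ (witness j=7)
Positions where it holds: {0, 1, 2, 3, 4, 5} → 6.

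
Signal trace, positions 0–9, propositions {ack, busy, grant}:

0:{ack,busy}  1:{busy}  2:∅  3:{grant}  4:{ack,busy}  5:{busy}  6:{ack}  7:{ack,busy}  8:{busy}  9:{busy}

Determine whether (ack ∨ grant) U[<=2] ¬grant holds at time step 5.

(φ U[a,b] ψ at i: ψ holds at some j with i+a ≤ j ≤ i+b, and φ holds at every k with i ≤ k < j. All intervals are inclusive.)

True

Need some j in [5,7] with ¬grant, and (ack ∨ grant) at every k in [5,j-1].
  j=5: ¬grant holds; no prefix to check → satisfied.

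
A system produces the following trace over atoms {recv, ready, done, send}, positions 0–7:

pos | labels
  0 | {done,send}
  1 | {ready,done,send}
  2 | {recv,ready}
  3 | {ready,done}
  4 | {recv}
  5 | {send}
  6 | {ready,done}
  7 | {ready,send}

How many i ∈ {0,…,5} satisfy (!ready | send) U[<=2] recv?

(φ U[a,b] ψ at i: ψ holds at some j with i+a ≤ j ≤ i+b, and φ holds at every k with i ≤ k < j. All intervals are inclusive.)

Evaluate at each i in [0,5]:
  i=0: ✓ (rhs at j=2; lhs holds on [0,1])
  i=1: ✓ (rhs at j=2; lhs holds on [1,1])
  i=2: ✓ (rhs at j=2)
  i=3: ✗ (lhs fails at k=3 before rhs at j=4)
  i=4: ✓ (rhs at j=4)
  i=5: ✗ (no rhs in [5,7])
Positions where it holds: {0, 1, 2, 4} → 4.

4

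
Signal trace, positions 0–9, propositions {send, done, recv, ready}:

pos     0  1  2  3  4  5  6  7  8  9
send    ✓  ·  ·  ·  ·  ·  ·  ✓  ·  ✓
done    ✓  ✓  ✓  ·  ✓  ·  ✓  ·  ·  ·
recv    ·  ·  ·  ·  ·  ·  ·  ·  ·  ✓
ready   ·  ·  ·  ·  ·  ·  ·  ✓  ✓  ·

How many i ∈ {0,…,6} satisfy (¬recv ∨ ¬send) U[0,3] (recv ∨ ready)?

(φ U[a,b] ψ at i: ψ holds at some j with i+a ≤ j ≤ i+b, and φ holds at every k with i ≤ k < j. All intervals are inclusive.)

Evaluate at each i in [0,6]:
  i=0: ✗ (no rhs in [0,3])
  i=1: ✗ (no rhs in [1,4])
  i=2: ✗ (no rhs in [2,5])
  i=3: ✗ (no rhs in [3,6])
  i=4: ✓ (rhs at j=7; lhs holds on [4,6])
  i=5: ✓ (rhs at j=7; lhs holds on [5,6])
  i=6: ✓ (rhs at j=7; lhs holds on [6,6])
Positions where it holds: {4, 5, 6} → 3.

3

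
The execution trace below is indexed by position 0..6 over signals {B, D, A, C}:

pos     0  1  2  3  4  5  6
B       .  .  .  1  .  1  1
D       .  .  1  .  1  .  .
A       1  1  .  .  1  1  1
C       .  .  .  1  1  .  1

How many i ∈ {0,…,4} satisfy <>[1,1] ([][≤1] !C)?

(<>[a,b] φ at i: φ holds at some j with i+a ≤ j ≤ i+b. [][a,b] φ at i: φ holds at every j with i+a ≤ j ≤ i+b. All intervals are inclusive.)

Evaluate at each i in [0,4]:
  i=0: ✓ (witness j=1)
  i=1: ✗ (none in [2,2])
  i=2: ✗ (none in [3,3])
  i=3: ✗ (none in [4,4])
  i=4: ✗ (none in [5,5])
Positions where it holds: {0} → 1.

1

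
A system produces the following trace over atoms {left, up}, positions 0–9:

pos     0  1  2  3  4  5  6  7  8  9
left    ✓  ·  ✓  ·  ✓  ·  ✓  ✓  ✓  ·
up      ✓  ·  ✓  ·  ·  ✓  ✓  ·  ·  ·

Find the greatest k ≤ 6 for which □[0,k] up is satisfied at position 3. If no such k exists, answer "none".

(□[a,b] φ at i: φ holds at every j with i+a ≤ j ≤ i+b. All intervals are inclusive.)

none

up must hold from j=3 onward; find where it first fails.
  j=3: fails → no k works.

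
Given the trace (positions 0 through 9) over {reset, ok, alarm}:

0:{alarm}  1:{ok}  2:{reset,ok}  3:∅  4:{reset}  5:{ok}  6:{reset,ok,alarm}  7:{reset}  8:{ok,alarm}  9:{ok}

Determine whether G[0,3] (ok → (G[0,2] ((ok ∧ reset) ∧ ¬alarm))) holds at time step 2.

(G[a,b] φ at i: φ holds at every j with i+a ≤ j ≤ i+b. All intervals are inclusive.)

False

Check (ok → (G[0,2] ((ok ∧ reset) ∧ ¬alarm))) at every j in [2,5]:
  j=2: antecedent true; consequent fails at 3 → ✗
  j=3: antecedent false → ✓
  j=4: antecedent false → ✓
  j=5: antecedent true; consequent fails at 5 → ✗
Fails at j=2 → formula fails.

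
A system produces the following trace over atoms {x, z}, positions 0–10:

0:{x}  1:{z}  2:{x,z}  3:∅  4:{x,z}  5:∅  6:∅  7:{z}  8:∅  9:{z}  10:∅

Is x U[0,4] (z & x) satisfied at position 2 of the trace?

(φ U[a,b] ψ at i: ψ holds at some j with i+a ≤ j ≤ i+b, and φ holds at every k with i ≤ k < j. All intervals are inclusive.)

Holds

Need some j in [2,6] with (z & x), and x at every k in [2,j-1].
  j=2: (z & x) holds; no prefix to check → satisfied.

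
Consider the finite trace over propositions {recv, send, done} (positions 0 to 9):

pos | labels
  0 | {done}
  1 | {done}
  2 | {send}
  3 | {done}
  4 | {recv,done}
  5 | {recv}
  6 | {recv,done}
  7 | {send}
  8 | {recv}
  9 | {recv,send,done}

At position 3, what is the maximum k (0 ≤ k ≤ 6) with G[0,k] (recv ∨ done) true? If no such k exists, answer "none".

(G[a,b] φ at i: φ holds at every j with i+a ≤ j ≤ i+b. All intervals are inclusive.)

(recv ∨ done) must hold from j=3 onward; find where it first fails.
  j=3: holds
  j=4: holds
  j=5: holds
  j=6: holds
  j=7: fails
Holds on [3,6], so largest k = 3.

3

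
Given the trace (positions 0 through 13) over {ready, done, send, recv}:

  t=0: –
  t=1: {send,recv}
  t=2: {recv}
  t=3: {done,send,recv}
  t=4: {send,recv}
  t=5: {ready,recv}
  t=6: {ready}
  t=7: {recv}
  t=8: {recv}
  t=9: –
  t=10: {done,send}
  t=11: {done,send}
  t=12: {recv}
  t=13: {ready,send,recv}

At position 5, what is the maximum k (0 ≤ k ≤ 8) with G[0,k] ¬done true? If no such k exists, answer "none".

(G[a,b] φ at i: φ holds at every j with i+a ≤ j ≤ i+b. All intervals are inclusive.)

¬done must hold from j=5 onward; find where it first fails.
  j=5: holds
  j=6: holds
  j=7: holds
  j=8: holds
  j=9: holds
  j=10: fails
Holds on [5,9], so largest k = 4.

4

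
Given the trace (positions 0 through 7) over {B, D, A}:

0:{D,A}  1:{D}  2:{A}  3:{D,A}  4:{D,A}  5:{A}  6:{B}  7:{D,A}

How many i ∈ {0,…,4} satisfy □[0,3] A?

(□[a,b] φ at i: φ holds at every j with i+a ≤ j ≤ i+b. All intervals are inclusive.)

1

Evaluate at each i in [0,4]:
  i=0: ✗ (fails at j=1)
  i=1: ✗ (fails at j=1)
  i=2: ✓ (all of [2,5])
  i=3: ✗ (fails at j=6)
  i=4: ✗ (fails at j=6)
Positions where it holds: {2} → 1.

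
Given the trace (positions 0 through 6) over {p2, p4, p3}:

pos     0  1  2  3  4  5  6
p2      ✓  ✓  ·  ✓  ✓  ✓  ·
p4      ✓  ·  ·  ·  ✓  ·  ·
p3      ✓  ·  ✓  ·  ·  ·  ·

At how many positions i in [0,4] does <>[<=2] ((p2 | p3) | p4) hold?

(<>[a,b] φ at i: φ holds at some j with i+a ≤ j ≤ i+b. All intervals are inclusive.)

5

Evaluate at each i in [0,4]:
  i=0: ✓ (witness j=0)
  i=1: ✓ (witness j=1)
  i=2: ✓ (witness j=2)
  i=3: ✓ (witness j=3)
  i=4: ✓ (witness j=4)
Positions where it holds: {0, 1, 2, 3, 4} → 5.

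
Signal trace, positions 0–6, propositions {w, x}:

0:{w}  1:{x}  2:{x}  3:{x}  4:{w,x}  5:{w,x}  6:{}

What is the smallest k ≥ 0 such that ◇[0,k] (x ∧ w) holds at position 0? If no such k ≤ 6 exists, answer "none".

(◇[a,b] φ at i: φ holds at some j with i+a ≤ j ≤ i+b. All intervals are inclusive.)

Scan j = 0,1,… for (x ∧ w):
  j=0: fails
  j=1: fails
  j=2: fails
  j=3: fails
  j=4: holds
First hit at j=4, so smallest k = 4-0 = 4.

4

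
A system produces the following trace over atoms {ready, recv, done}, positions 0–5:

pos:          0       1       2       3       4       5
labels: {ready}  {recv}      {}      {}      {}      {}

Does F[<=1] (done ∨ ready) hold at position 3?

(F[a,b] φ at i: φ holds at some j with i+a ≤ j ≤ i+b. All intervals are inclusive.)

Does not hold

Check (done ∨ ready) at each j in [3,4]:
  j=3: false
  j=4: false
No position in the window satisfies it → formula fails.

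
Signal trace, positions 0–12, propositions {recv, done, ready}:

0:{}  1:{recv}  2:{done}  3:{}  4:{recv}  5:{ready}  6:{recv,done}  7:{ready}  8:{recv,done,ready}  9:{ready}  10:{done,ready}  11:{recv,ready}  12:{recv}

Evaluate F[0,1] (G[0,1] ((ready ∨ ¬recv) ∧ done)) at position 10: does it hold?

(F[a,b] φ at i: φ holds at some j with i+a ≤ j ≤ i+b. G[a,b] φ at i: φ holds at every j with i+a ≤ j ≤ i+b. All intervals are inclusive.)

Check G[0,1] ((ready ∨ ¬recv) ∧ done) at each j in [10,11]:
  j=10: fails at 11
  j=11: fails at 11
No position in the window satisfies it → formula fails.

Does not hold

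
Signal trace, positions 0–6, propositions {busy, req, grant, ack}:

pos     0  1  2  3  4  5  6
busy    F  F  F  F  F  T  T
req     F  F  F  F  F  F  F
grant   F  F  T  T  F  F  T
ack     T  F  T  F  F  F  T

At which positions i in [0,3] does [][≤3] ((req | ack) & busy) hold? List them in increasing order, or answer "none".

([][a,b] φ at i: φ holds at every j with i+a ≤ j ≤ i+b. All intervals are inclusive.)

none

Evaluate at each i in [0,3]:
  i=0: ✗ (fails at j=0)
  i=1: ✗ (fails at j=1)
  i=2: ✗ (fails at j=2)
  i=3: ✗ (fails at j=3)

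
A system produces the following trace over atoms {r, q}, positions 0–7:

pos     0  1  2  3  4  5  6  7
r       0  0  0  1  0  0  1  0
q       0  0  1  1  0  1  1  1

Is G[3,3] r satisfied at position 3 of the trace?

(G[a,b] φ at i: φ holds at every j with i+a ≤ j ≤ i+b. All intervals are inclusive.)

Yes

Check r at every j in [6,6]:
  j=6: true
All positions satisfy it → formula holds.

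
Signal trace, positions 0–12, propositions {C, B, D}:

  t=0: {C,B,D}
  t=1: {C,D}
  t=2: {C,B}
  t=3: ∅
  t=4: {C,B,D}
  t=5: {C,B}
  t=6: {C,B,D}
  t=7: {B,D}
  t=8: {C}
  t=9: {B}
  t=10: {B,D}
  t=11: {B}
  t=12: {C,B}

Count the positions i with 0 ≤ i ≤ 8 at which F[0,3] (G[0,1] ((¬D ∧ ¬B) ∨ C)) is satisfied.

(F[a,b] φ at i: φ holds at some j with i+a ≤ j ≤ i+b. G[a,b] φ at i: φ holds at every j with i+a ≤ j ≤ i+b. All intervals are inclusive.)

6

Evaluate at each i in [0,8]:
  i=0: ✓ (witness j=0)
  i=1: ✓ (witness j=1)
  i=2: ✓ (witness j=2)
  i=3: ✓ (witness j=3)
  i=4: ✓ (witness j=4)
  i=5: ✓ (witness j=5)
  i=6: ✗ (none in [6,9])
  i=7: ✗ (none in [7,10])
  i=8: ✗ (none in [8,11])
Positions where it holds: {0, 1, 2, 3, 4, 5} → 6.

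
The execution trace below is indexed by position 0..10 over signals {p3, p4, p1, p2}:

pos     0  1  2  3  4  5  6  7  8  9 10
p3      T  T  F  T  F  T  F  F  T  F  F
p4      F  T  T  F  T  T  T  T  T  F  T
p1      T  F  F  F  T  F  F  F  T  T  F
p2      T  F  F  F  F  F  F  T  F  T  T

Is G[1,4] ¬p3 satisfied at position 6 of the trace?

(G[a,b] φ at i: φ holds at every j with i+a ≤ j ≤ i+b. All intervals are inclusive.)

Does not hold

Check ¬p3 at every j in [7,10]:
  j=7: true
  j=8: false
  j=9: true
  j=10: true
Fails at j=8 → formula fails.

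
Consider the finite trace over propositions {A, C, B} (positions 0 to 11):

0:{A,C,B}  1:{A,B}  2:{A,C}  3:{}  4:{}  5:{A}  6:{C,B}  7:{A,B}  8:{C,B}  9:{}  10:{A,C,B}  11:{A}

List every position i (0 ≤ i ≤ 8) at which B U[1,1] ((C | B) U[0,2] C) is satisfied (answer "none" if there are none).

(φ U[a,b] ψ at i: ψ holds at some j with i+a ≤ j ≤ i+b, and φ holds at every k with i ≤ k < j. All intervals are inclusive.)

Evaluate at each i in [0,8]:
  i=0: ✓ (rhs at j=1; lhs holds on [0,0])
  i=1: ✓ (rhs at j=2; lhs holds on [1,1])
  i=2: ✗ (no rhs in [3,3])
  i=3: ✗ (no rhs in [4,4])
  i=4: ✗ (no rhs in [5,5])
  i=5: ✗ (lhs fails at k=5 before rhs at j=6)
  i=6: ✓ (rhs at j=7; lhs holds on [6,6])
  i=7: ✓ (rhs at j=8; lhs holds on [7,7])
  i=8: ✗ (no rhs in [9,9])

0, 1, 6, 7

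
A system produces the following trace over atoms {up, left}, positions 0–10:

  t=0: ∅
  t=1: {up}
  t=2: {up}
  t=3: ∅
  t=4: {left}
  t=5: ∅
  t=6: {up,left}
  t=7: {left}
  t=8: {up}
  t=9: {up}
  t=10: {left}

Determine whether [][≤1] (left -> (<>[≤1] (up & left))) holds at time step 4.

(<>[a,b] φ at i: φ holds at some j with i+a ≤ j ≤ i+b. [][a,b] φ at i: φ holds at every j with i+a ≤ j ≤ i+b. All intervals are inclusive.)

Check (left -> (<>[≤1] (up & left))) at every j in [4,5]:
  j=4: antecedent true; consequent fails (none in [4,5]) → ✗
  j=5: antecedent false → ✓
Fails at j=4 → formula fails.

No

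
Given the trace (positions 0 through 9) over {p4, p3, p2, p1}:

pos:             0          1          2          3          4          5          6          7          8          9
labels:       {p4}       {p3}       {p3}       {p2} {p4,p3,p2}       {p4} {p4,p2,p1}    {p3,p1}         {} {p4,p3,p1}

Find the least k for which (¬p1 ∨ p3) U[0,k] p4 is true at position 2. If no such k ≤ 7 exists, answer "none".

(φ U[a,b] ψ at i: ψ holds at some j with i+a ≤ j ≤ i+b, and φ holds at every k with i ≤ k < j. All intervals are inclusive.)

Need earliest j ≥ 2 with p4, and (¬p1 ∨ p3) at every k in [2,j-1].
  j=2: rhs fails.
  j=3: rhs fails.
  j=4: rhs holds; lhs holds on [2,3]. k = 2.

2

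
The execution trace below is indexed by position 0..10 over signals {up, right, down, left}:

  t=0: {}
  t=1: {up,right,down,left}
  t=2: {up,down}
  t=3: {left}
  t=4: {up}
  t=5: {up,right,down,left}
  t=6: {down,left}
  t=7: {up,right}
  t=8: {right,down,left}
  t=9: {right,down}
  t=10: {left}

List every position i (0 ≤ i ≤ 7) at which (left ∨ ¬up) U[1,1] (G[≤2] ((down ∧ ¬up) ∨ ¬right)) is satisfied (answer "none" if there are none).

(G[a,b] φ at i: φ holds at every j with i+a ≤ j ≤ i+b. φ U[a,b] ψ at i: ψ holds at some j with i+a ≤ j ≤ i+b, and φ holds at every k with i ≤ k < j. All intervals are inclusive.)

Evaluate at each i in [0,7]:
  i=0: ✗ (no rhs in [1,1])
  i=1: ✓ (rhs at j=2; lhs holds on [1,1])
  i=2: ✗ (no rhs in [3,3])
  i=3: ✗ (no rhs in [4,4])
  i=4: ✗ (no rhs in [5,5])
  i=5: ✗ (no rhs in [6,6])
  i=6: ✗ (no rhs in [7,7])
  i=7: ✗ (lhs fails at k=7 before rhs at j=8)

1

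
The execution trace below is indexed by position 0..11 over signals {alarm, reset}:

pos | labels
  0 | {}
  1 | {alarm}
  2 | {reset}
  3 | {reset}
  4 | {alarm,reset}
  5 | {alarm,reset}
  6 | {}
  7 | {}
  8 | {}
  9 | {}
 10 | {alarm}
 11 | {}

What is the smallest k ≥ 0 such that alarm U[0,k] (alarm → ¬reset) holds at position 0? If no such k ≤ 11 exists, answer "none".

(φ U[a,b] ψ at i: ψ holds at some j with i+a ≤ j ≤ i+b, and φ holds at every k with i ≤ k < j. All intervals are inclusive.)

0

Need earliest j ≥ 0 with (alarm → ¬reset), and alarm at every k in [0,j-1].
  j=0: rhs holds (empty prefix). k = 0.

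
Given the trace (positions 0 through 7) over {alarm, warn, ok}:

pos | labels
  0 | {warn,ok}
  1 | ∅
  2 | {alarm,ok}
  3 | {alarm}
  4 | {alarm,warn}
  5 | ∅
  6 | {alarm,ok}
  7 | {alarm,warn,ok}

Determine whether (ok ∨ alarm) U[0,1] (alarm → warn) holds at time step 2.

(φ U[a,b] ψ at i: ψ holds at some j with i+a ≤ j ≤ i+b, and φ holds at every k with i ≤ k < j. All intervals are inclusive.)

Need some j in [2,3] with (alarm → warn), and (ok ∨ alarm) at every k in [2,j-1].
  j=2: (alarm → warn) false.
  j=3: (alarm → warn) false.
No j in the window works → until fails.

Does not hold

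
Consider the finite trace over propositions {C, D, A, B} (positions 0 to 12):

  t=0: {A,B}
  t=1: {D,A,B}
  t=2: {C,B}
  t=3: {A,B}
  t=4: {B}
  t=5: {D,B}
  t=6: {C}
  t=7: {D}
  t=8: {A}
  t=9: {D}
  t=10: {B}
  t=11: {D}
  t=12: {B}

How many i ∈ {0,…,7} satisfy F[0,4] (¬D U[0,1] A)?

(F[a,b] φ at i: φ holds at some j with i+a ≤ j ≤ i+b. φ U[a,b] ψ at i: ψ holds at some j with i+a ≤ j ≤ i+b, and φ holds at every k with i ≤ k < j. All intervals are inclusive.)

Evaluate at each i in [0,7]:
  i=0: ✓ (witness j=0)
  i=1: ✓ (witness j=1)
  i=2: ✓ (witness j=2)
  i=3: ✓ (witness j=3)
  i=4: ✓ (witness j=8)
  i=5: ✓ (witness j=8)
  i=6: ✓ (witness j=8)
  i=7: ✓ (witness j=8)
Positions where it holds: {0, 1, 2, 3, 4, 5, 6, 7} → 8.

8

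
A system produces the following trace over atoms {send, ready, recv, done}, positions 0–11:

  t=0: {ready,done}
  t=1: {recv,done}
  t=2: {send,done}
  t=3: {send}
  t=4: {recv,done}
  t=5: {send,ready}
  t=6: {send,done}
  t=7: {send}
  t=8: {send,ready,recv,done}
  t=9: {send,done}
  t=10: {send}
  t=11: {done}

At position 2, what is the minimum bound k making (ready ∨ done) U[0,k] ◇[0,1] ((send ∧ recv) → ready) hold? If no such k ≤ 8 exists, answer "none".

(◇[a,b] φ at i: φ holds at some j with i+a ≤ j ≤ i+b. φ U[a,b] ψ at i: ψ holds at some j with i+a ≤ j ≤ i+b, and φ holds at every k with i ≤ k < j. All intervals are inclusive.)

0

Need earliest j ≥ 2 with ◇[0,1] ((send ∧ recv) → ready), and (ready ∨ done) at every k in [2,j-1].
  j=2: rhs holds (empty prefix). k = 0.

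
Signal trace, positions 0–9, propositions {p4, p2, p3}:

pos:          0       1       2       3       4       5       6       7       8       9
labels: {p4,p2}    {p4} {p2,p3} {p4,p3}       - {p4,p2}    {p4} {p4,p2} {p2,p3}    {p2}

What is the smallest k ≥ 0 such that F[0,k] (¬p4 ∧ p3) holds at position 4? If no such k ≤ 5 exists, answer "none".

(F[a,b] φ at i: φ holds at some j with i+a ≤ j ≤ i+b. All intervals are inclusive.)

Scan j = 4,5,… for (¬p4 ∧ p3):
  j=4: fails
  j=5: fails
  j=6: fails
  j=7: fails
  j=8: holds
First hit at j=8, so smallest k = 8-4 = 4.

4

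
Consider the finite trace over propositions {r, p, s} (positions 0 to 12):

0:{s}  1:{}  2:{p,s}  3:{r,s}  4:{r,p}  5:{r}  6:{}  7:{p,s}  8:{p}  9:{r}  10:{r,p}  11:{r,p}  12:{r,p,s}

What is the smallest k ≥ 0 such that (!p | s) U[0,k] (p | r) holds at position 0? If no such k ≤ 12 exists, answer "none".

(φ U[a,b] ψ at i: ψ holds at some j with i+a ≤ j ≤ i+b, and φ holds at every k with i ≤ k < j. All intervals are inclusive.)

2

Need earliest j ≥ 0 with (p | r), and (!p | s) at every k in [0,j-1].
  j=0: rhs fails.
  j=1: rhs fails.
  j=2: rhs holds; lhs holds on [0,1]. k = 2.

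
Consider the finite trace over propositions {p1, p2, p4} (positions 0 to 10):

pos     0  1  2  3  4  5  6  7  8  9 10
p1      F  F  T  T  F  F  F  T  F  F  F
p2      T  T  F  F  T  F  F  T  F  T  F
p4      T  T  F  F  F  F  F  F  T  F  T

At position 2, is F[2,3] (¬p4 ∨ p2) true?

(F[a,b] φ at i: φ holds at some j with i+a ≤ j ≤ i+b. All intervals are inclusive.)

Check (¬p4 ∨ p2) at each j in [4,5]:
  j=4: true
  j=5: true
Found at j=4 → formula holds.

Yes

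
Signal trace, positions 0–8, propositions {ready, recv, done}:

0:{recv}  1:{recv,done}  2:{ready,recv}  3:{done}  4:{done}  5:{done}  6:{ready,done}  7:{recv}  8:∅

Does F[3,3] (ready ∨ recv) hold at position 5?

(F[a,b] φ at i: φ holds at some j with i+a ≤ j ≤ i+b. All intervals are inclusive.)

Check (ready ∨ recv) at each j in [8,8]:
  j=8: false
No position in the window satisfies it → formula fails.

False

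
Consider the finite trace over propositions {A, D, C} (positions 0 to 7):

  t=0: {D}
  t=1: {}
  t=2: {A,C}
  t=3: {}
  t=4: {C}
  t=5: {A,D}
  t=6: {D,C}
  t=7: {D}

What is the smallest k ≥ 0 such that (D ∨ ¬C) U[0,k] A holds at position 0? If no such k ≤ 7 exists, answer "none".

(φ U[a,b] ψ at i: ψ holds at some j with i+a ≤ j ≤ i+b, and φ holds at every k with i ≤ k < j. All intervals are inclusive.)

2

Need earliest j ≥ 0 with A, and (D ∨ ¬C) at every k in [0,j-1].
  j=0: rhs fails.
  j=1: rhs fails.
  j=2: rhs holds; lhs holds on [0,1]. k = 2.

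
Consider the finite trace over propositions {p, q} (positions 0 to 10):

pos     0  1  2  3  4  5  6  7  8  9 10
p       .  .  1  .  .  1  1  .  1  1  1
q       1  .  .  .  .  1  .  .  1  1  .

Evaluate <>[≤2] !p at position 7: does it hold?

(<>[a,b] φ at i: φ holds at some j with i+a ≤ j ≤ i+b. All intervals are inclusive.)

True

Check !p at each j in [7,9]:
  j=7: true
  j=8: false
  j=9: false
Found at j=7 → formula holds.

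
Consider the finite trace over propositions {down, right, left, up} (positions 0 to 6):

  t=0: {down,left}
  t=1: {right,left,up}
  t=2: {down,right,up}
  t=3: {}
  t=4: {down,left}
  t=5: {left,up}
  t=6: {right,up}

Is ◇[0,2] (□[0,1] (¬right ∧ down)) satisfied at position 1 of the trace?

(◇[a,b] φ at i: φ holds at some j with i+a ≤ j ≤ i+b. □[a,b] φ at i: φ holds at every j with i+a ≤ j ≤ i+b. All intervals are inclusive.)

False

Check □[0,1] (¬right ∧ down) at each j in [1,3]:
  j=1: fails at 1
  j=2: fails at 2
  j=3: fails at 3
No position in the window satisfies it → formula fails.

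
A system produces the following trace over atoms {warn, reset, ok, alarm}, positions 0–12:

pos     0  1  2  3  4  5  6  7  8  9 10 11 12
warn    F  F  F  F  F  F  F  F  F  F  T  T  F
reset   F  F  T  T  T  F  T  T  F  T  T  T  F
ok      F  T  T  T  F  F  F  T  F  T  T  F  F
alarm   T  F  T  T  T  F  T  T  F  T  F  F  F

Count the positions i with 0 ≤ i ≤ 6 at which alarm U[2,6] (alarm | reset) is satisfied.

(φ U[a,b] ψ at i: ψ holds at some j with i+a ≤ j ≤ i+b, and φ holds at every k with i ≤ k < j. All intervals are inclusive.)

1

Evaluate at each i in [0,6]:
  i=0: ✗ (lhs fails at k=1 before rhs at j=2)
  i=1: ✗ (lhs fails at k=1 before rhs at j=3)
  i=2: ✓ (rhs at j=4; lhs holds on [2,3])
  i=3: ✗ (lhs fails at k=5 before rhs at j=6)
  i=4: ✗ (lhs fails at k=5 before rhs at j=6)
  i=5: ✗ (lhs fails at k=5 before rhs at j=7)
  i=6: ✗ (lhs fails at k=8 before rhs at j=9)
Positions where it holds: {2} → 1.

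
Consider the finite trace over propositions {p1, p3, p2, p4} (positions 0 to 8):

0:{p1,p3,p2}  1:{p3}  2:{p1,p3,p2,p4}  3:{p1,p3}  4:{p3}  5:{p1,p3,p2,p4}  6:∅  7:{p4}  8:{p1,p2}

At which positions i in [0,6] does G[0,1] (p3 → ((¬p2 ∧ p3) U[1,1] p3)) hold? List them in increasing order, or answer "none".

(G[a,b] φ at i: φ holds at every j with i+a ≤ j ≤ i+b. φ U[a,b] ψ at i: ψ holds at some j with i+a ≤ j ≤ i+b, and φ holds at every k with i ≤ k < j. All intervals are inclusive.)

3, 6

Evaluate at each i in [0,6]:
  i=0: ✗ (fails at j=0)
  i=1: ✗ (fails at j=2)
  i=2: ✗ (fails at j=2)
  i=3: ✓ (all of [3,4])
  i=4: ✗ (fails at j=5)
  i=5: ✗ (fails at j=5)
  i=6: ✓ (all of [6,7])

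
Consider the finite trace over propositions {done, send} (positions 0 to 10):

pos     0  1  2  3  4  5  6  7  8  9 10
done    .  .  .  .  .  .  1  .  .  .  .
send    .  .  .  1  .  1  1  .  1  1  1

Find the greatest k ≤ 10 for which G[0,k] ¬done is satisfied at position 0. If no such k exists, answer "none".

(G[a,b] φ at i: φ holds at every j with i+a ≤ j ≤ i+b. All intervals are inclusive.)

¬done must hold from j=0 onward; find where it first fails.
  j=0: holds
  j=1: holds
  j=2: holds
  j=3: holds
  j=4: holds
  j=5: holds
  j=6: fails
Holds on [0,5], so largest k = 5.

5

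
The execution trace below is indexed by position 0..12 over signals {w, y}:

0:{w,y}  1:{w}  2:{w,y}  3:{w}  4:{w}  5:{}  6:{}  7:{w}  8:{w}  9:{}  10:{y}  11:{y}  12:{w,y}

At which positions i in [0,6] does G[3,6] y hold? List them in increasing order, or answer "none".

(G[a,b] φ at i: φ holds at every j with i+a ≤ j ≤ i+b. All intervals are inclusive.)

Evaluate at each i in [0,6]:
  i=0: ✗ (fails at j=3)
  i=1: ✗ (fails at j=4)
  i=2: ✗ (fails at j=5)
  i=3: ✗ (fails at j=6)
  i=4: ✗ (fails at j=7)
  i=5: ✗ (fails at j=8)
  i=6: ✗ (fails at j=9)

none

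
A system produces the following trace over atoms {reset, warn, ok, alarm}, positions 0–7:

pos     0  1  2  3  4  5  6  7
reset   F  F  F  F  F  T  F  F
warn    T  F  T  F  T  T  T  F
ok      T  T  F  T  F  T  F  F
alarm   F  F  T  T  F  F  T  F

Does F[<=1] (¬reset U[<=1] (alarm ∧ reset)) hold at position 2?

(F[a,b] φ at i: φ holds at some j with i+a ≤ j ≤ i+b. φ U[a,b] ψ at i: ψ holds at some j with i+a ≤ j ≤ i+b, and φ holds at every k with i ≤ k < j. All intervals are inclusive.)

Check (¬reset U[<=1] (alarm ∧ reset)) at each j in [2,3]:
  j=2: fails
  j=3: fails
No position in the window satisfies it → formula fails.

False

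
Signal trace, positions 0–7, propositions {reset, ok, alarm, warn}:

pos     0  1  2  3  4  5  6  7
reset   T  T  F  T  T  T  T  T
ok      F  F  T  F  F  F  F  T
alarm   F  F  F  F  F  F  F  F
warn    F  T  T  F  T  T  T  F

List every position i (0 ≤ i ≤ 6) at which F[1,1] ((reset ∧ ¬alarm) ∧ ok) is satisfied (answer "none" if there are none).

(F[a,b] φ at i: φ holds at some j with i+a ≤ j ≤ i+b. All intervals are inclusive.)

6

Evaluate at each i in [0,6]:
  i=0: ✗ (none in [1,1])
  i=1: ✗ (none in [2,2])
  i=2: ✗ (none in [3,3])
  i=3: ✗ (none in [4,4])
  i=4: ✗ (none in [5,5])
  i=5: ✗ (none in [6,6])
  i=6: ✓ (witness j=7)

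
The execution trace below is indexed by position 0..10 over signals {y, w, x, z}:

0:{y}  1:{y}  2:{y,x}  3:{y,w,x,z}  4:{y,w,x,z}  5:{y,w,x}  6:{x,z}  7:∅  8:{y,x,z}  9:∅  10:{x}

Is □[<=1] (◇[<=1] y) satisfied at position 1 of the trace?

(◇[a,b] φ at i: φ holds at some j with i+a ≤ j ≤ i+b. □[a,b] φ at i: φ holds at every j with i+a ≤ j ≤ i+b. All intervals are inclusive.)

Yes

Check ◇[<=1] y at every j in [1,2]:
  j=1: holds (witness at 1)
  j=2: holds (witness at 2)
All positions satisfy it → formula holds.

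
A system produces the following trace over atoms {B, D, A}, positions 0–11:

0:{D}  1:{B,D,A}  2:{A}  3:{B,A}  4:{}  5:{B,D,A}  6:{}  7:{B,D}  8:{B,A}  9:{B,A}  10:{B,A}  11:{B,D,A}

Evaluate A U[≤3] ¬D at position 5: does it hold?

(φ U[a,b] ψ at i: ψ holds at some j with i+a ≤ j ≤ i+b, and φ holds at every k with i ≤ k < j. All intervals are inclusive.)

True

Need some j in [5,8] with ¬D, and A at every k in [5,j-1].
  j=5: ¬D false.
  j=6: ¬D holds; A holds at every k in [5,5] → satisfied.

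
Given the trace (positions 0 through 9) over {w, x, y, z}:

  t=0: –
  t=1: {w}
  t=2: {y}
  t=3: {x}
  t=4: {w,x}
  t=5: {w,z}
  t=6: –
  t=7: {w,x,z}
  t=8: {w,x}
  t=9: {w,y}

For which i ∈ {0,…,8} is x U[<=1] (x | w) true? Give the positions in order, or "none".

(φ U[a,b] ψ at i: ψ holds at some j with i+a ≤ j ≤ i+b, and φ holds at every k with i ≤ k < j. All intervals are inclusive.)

Evaluate at each i in [0,8]:
  i=0: ✗ (lhs fails at k=0 before rhs at j=1)
  i=1: ✓ (rhs at j=1)
  i=2: ✗ (lhs fails at k=2 before rhs at j=3)
  i=3: ✓ (rhs at j=3)
  i=4: ✓ (rhs at j=4)
  i=5: ✓ (rhs at j=5)
  i=6: ✗ (lhs fails at k=6 before rhs at j=7)
  i=7: ✓ (rhs at j=7)
  i=8: ✓ (rhs at j=8)

1, 3, 4, 5, 7, 8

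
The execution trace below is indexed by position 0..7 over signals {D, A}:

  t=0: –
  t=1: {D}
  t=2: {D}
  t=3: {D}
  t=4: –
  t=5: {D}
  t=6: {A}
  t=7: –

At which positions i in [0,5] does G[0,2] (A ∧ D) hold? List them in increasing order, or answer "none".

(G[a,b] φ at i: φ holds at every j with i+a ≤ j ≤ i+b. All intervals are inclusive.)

Evaluate at each i in [0,5]:
  i=0: ✗ (fails at j=0)
  i=1: ✗ (fails at j=1)
  i=2: ✗ (fails at j=2)
  i=3: ✗ (fails at j=3)
  i=4: ✗ (fails at j=4)
  i=5: ✗ (fails at j=5)

none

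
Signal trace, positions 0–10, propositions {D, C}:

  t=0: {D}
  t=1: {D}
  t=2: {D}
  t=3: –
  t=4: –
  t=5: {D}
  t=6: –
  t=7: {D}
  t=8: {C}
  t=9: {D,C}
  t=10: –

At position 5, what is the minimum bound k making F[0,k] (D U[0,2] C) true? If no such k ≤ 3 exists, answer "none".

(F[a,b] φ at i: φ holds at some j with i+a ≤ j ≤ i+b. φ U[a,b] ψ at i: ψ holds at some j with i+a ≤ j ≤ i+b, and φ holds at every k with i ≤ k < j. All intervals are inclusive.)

2

Scan j = 5,6,… for (D U[0,2] C):
  j=5: fails
  j=6: fails
  j=7: holds
First hit at j=7, so smallest k = 7-5 = 2.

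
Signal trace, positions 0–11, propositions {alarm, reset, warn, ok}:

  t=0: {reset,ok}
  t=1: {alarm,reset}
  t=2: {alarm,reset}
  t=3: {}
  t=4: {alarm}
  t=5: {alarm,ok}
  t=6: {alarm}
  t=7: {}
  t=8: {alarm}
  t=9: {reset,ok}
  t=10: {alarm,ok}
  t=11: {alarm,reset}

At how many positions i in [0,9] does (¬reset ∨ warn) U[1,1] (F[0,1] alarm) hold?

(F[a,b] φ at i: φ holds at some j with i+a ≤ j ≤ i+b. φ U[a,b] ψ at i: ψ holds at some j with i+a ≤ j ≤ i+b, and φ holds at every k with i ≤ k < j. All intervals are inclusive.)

Evaluate at each i in [0,9]:
  i=0: ✗ (lhs fails at k=0 before rhs at j=1)
  i=1: ✗ (lhs fails at k=1 before rhs at j=2)
  i=2: ✗ (lhs fails at k=2 before rhs at j=3)
  i=3: ✓ (rhs at j=4; lhs holds on [3,3])
  i=4: ✓ (rhs at j=5; lhs holds on [4,4])
  i=5: ✓ (rhs at j=6; lhs holds on [5,5])
  i=6: ✓ (rhs at j=7; lhs holds on [6,6])
  i=7: ✓ (rhs at j=8; lhs holds on [7,7])
  i=8: ✓ (rhs at j=9; lhs holds on [8,8])
  i=9: ✗ (lhs fails at k=9 before rhs at j=10)
Positions where it holds: {3, 4, 5, 6, 7, 8} → 6.

6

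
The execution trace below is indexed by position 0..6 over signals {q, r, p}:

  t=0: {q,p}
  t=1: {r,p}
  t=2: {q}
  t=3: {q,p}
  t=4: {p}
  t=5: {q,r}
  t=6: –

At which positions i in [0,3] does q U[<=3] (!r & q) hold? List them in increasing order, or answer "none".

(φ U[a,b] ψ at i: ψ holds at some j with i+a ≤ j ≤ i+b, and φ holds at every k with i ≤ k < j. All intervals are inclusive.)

Evaluate at each i in [0,3]:
  i=0: ✓ (rhs at j=0)
  i=1: ✗ (lhs fails at k=1 before rhs at j=2)
  i=2: ✓ (rhs at j=2)
  i=3: ✓ (rhs at j=3)

0, 2, 3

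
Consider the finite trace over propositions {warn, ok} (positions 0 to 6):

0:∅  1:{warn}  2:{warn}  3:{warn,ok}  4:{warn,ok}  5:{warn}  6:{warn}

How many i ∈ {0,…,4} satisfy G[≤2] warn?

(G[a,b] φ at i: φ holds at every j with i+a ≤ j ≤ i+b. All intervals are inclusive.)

4

Evaluate at each i in [0,4]:
  i=0: ✗ (fails at j=0)
  i=1: ✓ (all of [1,3])
  i=2: ✓ (all of [2,4])
  i=3: ✓ (all of [3,5])
  i=4: ✓ (all of [4,6])
Positions where it holds: {1, 2, 3, 4} → 4.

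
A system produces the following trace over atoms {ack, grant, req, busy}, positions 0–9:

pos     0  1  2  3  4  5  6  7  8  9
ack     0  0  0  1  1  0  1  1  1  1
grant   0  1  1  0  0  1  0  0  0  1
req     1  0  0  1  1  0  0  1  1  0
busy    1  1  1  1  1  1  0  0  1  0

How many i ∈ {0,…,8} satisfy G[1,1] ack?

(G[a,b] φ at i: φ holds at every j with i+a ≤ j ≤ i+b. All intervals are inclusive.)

6

Evaluate at each i in [0,8]:
  i=0: ✗ (fails at j=1)
  i=1: ✗ (fails at j=2)
  i=2: ✓ (all of [3,3])
  i=3: ✓ (all of [4,4])
  i=4: ✗ (fails at j=5)
  i=5: ✓ (all of [6,6])
  i=6: ✓ (all of [7,7])
  i=7: ✓ (all of [8,8])
  i=8: ✓ (all of [9,9])
Positions where it holds: {2, 3, 5, 6, 7, 8} → 6.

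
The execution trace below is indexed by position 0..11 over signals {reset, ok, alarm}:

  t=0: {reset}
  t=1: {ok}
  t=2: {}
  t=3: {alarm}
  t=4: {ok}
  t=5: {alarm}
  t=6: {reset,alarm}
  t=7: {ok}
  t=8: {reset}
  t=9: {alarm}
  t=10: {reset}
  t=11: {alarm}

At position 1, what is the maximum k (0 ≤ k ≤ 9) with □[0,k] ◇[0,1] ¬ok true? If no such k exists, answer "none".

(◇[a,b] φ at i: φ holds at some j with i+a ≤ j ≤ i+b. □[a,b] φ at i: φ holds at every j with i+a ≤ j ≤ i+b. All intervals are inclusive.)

9

◇[0,1] ¬ok must hold from j=1 onward; find where it first fails.
  j=1: holds
  j=2: holds
  j=3: holds
  j=4: holds
  j=5: holds
  j=6: holds
  j=7: holds
  j=8: holds
  j=9: holds
  j=10: holds
Holds through j=10; largest k = 9.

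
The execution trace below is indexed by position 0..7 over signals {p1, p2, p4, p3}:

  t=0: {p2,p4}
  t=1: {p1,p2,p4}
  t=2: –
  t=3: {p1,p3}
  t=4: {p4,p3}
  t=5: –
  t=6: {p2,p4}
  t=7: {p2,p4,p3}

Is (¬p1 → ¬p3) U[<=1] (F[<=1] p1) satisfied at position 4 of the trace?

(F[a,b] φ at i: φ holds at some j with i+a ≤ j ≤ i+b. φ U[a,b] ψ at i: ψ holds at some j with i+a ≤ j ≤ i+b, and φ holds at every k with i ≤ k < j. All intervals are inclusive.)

Does not hold

Need some j in [4,5] with F[<=1] p1, and (¬p1 → ¬p3) at every k in [4,j-1].
  j=4: F[<=1] p1 — fails (none in [4,5]).
  j=5: F[<=1] p1 — fails (none in [5,6]).
No j in the window works → until fails.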